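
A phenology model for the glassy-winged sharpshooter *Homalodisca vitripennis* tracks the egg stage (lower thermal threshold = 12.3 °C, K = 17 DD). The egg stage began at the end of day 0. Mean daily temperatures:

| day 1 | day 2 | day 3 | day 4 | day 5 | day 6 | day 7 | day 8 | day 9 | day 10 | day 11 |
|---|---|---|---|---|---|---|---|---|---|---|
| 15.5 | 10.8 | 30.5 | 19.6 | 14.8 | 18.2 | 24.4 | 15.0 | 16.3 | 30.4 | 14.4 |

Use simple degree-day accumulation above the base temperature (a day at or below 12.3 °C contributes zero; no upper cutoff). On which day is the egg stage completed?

Daily DD above 12.3 °C: 3.2, 0.0, 18.2, 7.3, 2.5, 5.9, 12.1, 2.7, 4.0, 18.1, 2.1.
Cumulative: 3.2, 3.2, 21.4, 28.7, 31.2, 37.1, 49.2, 51.9, 55.9, 74.0, 76.1.
The total first reaches 17 DD on day 3.

day 3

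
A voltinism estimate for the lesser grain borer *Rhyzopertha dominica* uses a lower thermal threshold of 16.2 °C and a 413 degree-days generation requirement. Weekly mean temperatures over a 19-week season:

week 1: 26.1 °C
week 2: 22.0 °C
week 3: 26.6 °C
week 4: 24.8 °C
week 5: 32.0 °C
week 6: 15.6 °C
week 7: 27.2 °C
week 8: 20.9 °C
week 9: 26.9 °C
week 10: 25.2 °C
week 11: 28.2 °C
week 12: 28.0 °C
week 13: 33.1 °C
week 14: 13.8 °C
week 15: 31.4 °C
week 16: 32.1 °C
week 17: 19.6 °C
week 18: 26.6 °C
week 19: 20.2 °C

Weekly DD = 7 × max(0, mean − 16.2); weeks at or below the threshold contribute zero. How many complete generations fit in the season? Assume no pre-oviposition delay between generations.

2 generations

Weekly DD (7 × max(0, T̄ − 16.2)): 69.3, 40.6, 72.8, 60.2, 110.6, 0.0, 77.0, 32.9, 74.9, 63.0, 84.0, 82.6, 118.3, 0.0, 106.4, 111.3, 23.8, 72.8, 28.0.
Season total = 1228.5 DD.
Complete generations = ⌊1228.5 / 413⌋ = 2.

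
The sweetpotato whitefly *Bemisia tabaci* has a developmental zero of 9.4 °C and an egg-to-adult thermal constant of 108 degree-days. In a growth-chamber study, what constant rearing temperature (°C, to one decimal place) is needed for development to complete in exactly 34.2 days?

12.6 °C

Required daily accumulation = 108 / 34.2 = 3.158 DD/day.
T = T_base + 3.158 = 9.4 + 3.158 = 12.558 ≈ 12.6 °C.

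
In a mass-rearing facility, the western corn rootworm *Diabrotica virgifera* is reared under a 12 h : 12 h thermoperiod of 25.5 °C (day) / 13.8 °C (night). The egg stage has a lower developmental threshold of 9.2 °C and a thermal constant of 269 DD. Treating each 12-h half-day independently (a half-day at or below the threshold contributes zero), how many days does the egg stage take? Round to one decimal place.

25.7 days

Day half: max(0, 25.5 − 9.2) × 0.5 = 16.3 × 0.5 = 8.15 DD.
Night half: max(0, 13.8 − 9.2) × 0.5 = 4.6 × 0.5 = 2.30 DD.
Per 24 h: 10.45 DD/day.
Duration = 269 / 10.45 = 25.742 ≈ 25.7 days.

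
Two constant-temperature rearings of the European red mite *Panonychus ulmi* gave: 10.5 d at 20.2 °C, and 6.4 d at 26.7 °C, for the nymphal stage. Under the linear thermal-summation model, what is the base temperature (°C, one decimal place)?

10.1 °C

Linear rate model ⇒ the product D·(T − T_b) is constant across temperatures.
10.5·(20.2 − T_b) = 6.4·(26.7 − T_b)
T_b = (10.5·20.2 − 6.4·26.7) / (10.5 − 6.4) = 41.22 / 4.1 = 10.054 °C ≈ 10.1 °C.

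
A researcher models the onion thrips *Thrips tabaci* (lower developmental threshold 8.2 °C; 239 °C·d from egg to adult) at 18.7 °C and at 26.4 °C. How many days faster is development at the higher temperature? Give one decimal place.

At 18.7 °C: 239 / (18.7 − 8.2) = 239 / 10.5 = 22.762 d.
At 26.4 °C: 239 / (26.4 − 8.2) = 239 / 18.2 = 13.132 d.
Difference = |22.762 − 13.132| = 9.630 ≈ 9.6 days.

9.6 days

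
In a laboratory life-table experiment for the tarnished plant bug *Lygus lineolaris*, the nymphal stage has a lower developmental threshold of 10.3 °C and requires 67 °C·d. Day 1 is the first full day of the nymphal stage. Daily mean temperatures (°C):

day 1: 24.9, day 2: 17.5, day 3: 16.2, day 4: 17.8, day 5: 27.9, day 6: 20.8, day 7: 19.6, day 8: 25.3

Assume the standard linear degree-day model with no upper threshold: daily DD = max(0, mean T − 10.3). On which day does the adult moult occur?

day 7

Daily DD above 10.3 °C: 14.6, 7.2, 5.9, 7.5, 17.6, 10.5, 9.3, 15.0.
Cumulative: 14.6, 21.8, 27.7, 35.2, 52.8, 63.3, 72.6, 87.6.
The total first reaches 67 DD on day 7.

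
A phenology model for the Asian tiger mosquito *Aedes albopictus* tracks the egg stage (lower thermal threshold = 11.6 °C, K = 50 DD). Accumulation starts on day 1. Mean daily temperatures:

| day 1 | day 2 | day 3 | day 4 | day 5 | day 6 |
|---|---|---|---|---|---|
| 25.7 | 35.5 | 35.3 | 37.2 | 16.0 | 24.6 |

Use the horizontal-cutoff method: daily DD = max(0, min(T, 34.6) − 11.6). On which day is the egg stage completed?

Daily DD above 11.6 °C (capped at 23.0): 14.1, 23.0, 23.0, 23.0, 4.4, 13.0.
Cumulative: 14.1, 37.1, 60.1, 83.1, 87.5, 100.5.
The total first reaches 50 DD on day 3.

day 3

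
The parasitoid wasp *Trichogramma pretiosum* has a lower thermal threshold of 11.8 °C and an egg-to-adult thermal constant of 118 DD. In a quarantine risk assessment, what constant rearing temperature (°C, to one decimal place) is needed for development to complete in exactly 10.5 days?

23.0 °C

Required daily accumulation = 118 / 10.5 = 11.238 DD/day.
T = T_base + 11.238 = 11.8 + 11.238 = 23.038 ≈ 23.0 °C.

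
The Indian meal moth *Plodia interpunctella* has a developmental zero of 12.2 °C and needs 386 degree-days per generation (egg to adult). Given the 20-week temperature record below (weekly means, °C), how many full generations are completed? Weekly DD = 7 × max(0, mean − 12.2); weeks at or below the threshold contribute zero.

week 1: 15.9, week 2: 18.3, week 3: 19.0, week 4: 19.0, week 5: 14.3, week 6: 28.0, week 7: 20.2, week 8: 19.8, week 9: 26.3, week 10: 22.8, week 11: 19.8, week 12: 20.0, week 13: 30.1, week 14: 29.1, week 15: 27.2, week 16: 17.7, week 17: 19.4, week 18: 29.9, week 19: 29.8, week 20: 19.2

3 generations

Weekly DD (7 × max(0, T̄ − 12.2)): 25.9, 42.7, 47.6, 47.6, 14.7, 110.6, 56.0, 53.2, 98.7, 74.2, 53.2, 54.6, 125.3, 118.3, 105.0, 38.5, 50.4, 123.9, 123.2, 49.0.
Season total = 1412.6 DD.
Complete generations = ⌊1412.6 / 386⌋ = 3.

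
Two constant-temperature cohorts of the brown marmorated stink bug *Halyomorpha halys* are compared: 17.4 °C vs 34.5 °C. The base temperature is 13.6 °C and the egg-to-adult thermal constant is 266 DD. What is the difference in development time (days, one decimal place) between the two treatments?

57.3 days

At 17.4 °C: 266 / (17.4 − 13.6) = 266 / 3.8 = 70.000 d.
At 34.5 °C: 266 / (34.5 − 13.6) = 266 / 20.9 = 12.727 d.
Difference = |70.000 − 12.727| = 57.273 ≈ 57.3 days.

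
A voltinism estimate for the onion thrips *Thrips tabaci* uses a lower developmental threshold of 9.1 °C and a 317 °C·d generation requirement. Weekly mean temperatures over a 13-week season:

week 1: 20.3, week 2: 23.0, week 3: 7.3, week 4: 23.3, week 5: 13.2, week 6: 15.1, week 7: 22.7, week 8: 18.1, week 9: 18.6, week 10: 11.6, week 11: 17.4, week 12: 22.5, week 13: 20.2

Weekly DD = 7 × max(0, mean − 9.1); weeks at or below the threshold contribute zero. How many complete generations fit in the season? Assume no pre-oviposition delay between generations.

Weekly DD (7 × max(0, T̄ − 9.1)): 78.4, 97.3, 0.0, 99.4, 28.7, 42.0, 95.2, 63.0, 66.5, 17.5, 58.1, 93.8, 77.7.
Season total = 817.6 DD.
Complete generations = ⌊817.6 / 317⌋ = 2.

2 generations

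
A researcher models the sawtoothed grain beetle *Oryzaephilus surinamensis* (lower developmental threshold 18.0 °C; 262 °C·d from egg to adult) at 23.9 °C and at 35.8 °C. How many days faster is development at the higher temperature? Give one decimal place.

At 23.9 °C: 262 / (23.9 − 18.0) = 262 / 5.9 = 44.407 d.
At 35.8 °C: 262 / (35.8 − 18.0) = 262 / 17.8 = 14.719 d.
Difference = |44.407 − 14.719| = 29.688 ≈ 29.7 days.

29.7 days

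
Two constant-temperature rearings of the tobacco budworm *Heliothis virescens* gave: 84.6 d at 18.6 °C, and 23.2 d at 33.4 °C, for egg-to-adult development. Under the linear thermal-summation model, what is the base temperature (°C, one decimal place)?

13.0 °C

Under the model K = D·(T − T_b), so D₁·(T₁ − T_b) = D₂·(T₂ − T_b).
84.6·(18.6 − T_b) = 23.2·(33.4 − T_b)
T_b = (84.6·18.6 − 23.2·33.4) / (84.6 − 23.2) = 798.68 / 61.4 = 13.008 °C ≈ 13.0 °C.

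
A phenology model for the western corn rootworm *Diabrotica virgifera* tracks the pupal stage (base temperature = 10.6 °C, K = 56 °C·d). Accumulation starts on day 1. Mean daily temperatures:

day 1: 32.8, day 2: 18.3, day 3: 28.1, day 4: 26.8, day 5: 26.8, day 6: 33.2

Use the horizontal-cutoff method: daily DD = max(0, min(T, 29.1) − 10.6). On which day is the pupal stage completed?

Daily DD above 10.6 °C (capped at 18.5): 18.5, 7.7, 17.5, 16.2, 16.2, 18.5.
Cumulative: 18.5, 26.2, 43.7, 59.9, 76.1, 94.6.
The total first reaches 56 DD on day 4.

day 4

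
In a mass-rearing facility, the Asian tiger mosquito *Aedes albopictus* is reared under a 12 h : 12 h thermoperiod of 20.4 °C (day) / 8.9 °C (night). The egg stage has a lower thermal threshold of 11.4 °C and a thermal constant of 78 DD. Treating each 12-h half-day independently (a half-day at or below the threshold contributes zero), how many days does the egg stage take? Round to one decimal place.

Day half: max(0, 20.4 − 11.4) × 0.5 = 9.0 × 0.5 = 4.50 DD.
Night half: max(0, 8.9 − 11.4) × 0.5 = 0.0 × 0.5 = 0.00 DD.
Per 24 h: 4.50 DD/day.
Duration = 78 / 4.50 = 17.333 ≈ 17.3 days.

17.3 days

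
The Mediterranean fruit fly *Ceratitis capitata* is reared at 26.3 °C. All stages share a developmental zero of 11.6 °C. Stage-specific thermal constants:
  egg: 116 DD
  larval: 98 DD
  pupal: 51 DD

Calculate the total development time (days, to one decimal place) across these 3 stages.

18.0 days

Daily accumulation at 26.3 °C = 26.3 − 11.6 = 14.7 DD/day.
Total K = 116 + 98 + 51 = 265 DD.
Total duration = 265 / 14.7 = 18.027 ≈ 18.0 days.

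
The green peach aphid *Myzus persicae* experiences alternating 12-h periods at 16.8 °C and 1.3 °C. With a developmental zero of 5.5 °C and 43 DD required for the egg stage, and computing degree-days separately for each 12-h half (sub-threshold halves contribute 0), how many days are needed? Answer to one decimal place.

7.6 days

Day half: max(0, 16.8 − 5.5) × 0.5 = 11.3 × 0.5 = 5.65 DD.
Night half: max(0, 1.3 − 5.5) × 0.5 = 0.0 × 0.5 = 0.00 DD.
Per 24 h: 5.65 DD/day.
Duration = 43 / 5.65 = 7.611 ≈ 7.6 days.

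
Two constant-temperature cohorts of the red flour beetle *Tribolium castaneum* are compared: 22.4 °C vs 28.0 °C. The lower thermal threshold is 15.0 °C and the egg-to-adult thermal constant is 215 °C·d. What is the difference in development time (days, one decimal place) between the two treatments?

12.5 days

At 22.4 °C: 215 / (22.4 − 15.0) = 215 / 7.4 = 29.054 d.
At 28.0 °C: 215 / (28.0 − 15.0) = 215 / 13.0 = 16.538 d.
Difference = |29.054 − 16.538| = 12.516 ≈ 12.5 days.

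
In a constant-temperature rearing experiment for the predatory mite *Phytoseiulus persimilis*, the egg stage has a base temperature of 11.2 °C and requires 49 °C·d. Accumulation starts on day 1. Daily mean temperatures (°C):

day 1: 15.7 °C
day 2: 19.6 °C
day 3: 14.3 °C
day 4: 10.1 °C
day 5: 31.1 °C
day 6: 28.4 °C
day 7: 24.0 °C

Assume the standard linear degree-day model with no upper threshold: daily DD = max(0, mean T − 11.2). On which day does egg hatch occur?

Daily DD above 11.2 °C: 4.5, 8.4, 3.1, 0.0, 19.9, 17.2, 12.8.
Cumulative: 4.5, 12.9, 16.0, 16.0, 35.9, 53.1, 65.9.
The total first reaches 49 DD on day 6.

day 6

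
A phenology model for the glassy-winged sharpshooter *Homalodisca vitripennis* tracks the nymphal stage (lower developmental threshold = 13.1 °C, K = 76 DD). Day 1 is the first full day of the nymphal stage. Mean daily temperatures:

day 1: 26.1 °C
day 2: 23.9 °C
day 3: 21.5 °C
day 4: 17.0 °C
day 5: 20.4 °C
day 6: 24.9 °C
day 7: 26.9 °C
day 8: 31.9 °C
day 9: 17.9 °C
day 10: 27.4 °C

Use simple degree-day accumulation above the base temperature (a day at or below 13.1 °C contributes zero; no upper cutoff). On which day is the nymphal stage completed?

Daily DD above 13.1 °C: 13.0, 10.8, 8.4, 3.9, 7.3, 11.8, 13.8, 18.8, 4.8, 14.3.
Cumulative: 13.0, 23.8, 32.2, 36.1, 43.4, 55.2, 69.0, 87.8, 92.6, 106.9.
The total first reaches 76 DD on day 8.

day 8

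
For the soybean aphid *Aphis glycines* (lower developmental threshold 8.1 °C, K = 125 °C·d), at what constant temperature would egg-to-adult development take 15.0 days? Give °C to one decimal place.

Required daily accumulation = 125 / 15.0 = 8.333 DD/day.
T = T_base + 8.333 = 8.1 + 8.333 = 16.433 ≈ 16.4 °C.

16.4 °C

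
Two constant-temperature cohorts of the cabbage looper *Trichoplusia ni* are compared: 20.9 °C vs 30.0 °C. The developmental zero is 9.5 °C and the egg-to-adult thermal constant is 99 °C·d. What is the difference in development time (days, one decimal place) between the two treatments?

At 20.9 °C: 99 / (20.9 − 9.5) = 99 / 11.4 = 8.684 d.
At 30.0 °C: 99 / (30.0 − 9.5) = 99 / 20.5 = 4.829 d.
Difference = |8.684 − 4.829| = 3.855 ≈ 3.9 days.

3.9 days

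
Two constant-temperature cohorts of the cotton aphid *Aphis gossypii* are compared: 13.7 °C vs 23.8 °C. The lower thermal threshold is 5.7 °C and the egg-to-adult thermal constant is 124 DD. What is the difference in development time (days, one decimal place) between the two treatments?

At 13.7 °C: 124 / (13.7 − 5.7) = 124 / 8.0 = 15.500 d.
At 23.8 °C: 124 / (23.8 − 5.7) = 124 / 18.1 = 6.851 d.
Difference = |15.500 − 6.851| = 8.649 ≈ 8.6 days.

8.6 days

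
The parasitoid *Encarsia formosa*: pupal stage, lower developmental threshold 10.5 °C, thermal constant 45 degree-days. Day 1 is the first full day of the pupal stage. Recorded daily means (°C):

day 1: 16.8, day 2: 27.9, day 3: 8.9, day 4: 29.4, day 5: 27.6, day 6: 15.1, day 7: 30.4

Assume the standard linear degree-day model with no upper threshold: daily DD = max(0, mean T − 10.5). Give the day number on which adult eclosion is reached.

day 5

Daily DD above 10.5 °C: 6.3, 17.4, 0.0, 18.9, 17.1, 4.6, 19.9.
Cumulative: 6.3, 23.7, 23.7, 42.6, 59.7, 64.3, 84.2.
The total first reaches 45 DD on day 5.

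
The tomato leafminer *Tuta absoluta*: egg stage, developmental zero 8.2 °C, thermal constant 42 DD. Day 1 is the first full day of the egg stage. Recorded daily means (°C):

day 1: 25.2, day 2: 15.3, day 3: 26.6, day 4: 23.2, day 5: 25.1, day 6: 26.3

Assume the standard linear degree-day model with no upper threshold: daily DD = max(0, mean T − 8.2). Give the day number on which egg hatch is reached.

day 3

Daily DD above 8.2 °C: 17.0, 7.1, 18.4, 15.0, 16.9, 18.1.
Cumulative: 17.0, 24.1, 42.5, 57.5, 74.4, 92.5.
The total first reaches 42 DD on day 3.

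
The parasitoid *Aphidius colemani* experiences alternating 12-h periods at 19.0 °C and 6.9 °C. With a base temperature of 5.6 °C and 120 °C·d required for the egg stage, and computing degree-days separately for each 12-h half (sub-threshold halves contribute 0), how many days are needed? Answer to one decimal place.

16.3 days

Day half: max(0, 19.0 − 5.6) × 0.5 = 13.4 × 0.5 = 6.70 DD.
Night half: max(0, 6.9 − 5.6) × 0.5 = 1.3 × 0.5 = 0.65 DD.
Per 24 h: 7.35 DD/day.
Duration = 120 / 7.35 = 16.327 ≈ 16.3 days.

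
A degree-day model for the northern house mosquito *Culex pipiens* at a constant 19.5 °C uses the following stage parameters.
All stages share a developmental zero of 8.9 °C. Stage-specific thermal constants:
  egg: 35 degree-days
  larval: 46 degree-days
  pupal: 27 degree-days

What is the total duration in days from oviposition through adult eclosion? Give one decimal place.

Daily accumulation at 19.5 °C = 19.5 − 8.9 = 10.6 DD/day.
Total K = 35 + 46 + 27 = 108 DD.
Total duration = 108 / 10.6 = 10.189 ≈ 10.2 days.

10.2 days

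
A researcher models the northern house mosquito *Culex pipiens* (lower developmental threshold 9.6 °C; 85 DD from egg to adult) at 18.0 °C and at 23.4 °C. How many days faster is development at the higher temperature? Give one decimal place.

At 18.0 °C: 85 / (18.0 − 9.6) = 85 / 8.4 = 10.119 d.
At 23.4 °C: 85 / (23.4 − 9.6) = 85 / 13.8 = 6.159 d.
Difference = |10.119 − 6.159| = 3.960 ≈ 4.0 days.

4.0 days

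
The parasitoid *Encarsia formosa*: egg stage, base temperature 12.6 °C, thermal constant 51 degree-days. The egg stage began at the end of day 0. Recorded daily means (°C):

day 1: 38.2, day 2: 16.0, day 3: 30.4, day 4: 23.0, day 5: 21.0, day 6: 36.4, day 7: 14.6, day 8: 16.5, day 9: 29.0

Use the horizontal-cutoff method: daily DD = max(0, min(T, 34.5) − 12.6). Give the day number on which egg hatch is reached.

Daily DD above 12.6 °C (capped at 21.9): 21.9, 3.4, 17.8, 10.4, 8.4, 21.9, 2.0, 3.9, 16.4.
Cumulative: 21.9, 25.3, 43.1, 53.5, 61.9, 83.8, 85.8, 89.7, 106.1.
The total first reaches 51 DD on day 4.

day 4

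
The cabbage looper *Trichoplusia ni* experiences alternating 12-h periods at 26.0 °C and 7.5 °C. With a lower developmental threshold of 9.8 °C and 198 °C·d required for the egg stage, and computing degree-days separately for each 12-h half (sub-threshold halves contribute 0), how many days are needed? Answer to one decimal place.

Day half: max(0, 26.0 − 9.8) × 0.5 = 16.2 × 0.5 = 8.10 DD.
Night half: max(0, 7.5 − 9.8) × 0.5 = 0.0 × 0.5 = 0.00 DD.
Per 24 h: 8.10 DD/day.
Duration = 198 / 8.10 = 24.444 ≈ 24.4 days.

24.4 days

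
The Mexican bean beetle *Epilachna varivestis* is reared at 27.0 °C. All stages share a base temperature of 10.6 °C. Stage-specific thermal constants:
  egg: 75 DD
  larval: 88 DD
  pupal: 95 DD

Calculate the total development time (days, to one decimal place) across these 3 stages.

Daily accumulation at 27.0 °C = 27.0 − 10.6 = 16.4 DD/day.
Total K = 75 + 88 + 95 = 258 DD.
Total duration = 258 / 16.4 = 15.732 ≈ 15.7 days.

15.7 days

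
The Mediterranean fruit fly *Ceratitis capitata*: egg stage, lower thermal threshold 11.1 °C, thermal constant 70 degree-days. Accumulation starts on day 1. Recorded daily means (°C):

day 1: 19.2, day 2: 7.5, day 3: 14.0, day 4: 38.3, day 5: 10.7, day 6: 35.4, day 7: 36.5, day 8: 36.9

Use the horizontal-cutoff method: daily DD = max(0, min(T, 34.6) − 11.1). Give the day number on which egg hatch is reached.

day 7

Daily DD above 11.1 °C (capped at 23.5): 8.1, 0.0, 2.9, 23.5, 0.0, 23.5, 23.5, 23.5.
Cumulative: 8.1, 8.1, 11.0, 34.5, 34.5, 58.0, 81.5, 105.0.
The total first reaches 70 DD on day 7.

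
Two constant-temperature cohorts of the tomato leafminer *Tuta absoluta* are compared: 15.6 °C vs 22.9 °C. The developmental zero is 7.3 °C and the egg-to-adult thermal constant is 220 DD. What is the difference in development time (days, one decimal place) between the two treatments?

12.4 days

At 15.6 °C: 220 / (15.6 − 7.3) = 220 / 8.3 = 26.506 d.
At 22.9 °C: 220 / (22.9 − 7.3) = 220 / 15.6 = 14.103 d.
Difference = |26.506 − 14.103| = 12.403 ≈ 12.4 days.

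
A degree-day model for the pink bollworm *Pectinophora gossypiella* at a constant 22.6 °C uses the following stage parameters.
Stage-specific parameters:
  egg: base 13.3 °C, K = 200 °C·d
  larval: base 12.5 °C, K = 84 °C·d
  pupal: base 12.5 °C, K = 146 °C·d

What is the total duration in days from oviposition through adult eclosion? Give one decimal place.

egg: 200 / (22.6 − 13.3) = 200 / 9.3 = 21.505 d.
larval: 84 / (22.6 − 12.5) = 84 / 10.1 = 8.317 d.
pupal: 146 / (22.6 − 12.5) = 146 / 10.1 = 14.455 d.
Sum = 44.278 ≈ 44.3 days.

44.3 days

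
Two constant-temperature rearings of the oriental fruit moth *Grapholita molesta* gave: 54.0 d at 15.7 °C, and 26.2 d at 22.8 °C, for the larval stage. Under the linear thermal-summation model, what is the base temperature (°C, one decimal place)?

9.0 °C

Under the model K = D·(T − T_b), so D₁·(T₁ − T_b) = D₂·(T₂ − T_b).
54.0·(15.7 − T_b) = 26.2·(22.8 − T_b)
T_b = (54.0·15.7 − 26.2·22.8) / (54.0 − 26.2) = 250.44 / 27.8 = 9.009 °C ≈ 9.0 °C.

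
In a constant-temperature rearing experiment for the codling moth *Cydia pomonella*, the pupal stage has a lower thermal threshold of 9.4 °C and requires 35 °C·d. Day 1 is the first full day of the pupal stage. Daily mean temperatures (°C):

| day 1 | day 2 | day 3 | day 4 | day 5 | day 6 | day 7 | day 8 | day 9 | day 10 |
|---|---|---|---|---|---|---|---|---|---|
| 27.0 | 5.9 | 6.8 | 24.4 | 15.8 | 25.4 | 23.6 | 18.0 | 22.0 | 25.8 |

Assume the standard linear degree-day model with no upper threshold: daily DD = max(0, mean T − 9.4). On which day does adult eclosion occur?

day 5

Daily DD above 9.4 °C: 17.6, 0.0, 0.0, 15.0, 6.4, 16.0, 14.2, 8.6, 12.6, 16.4.
Cumulative: 17.6, 17.6, 17.6, 32.6, 39.0, 55.0, 69.2, 77.8, 90.4, 106.8.
The total first reaches 35 DD on day 5.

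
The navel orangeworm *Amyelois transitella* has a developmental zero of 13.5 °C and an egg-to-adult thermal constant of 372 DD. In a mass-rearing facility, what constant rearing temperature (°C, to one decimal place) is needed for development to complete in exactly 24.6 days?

28.6 °C

Required daily accumulation = 372 / 24.6 = 15.122 DD/day.
T = T_base + 15.122 = 13.5 + 15.122 = 28.622 ≈ 28.6 °C.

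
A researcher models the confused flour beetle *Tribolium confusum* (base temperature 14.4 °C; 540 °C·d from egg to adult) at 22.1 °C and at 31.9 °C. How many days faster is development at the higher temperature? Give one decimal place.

At 22.1 °C: 540 / (22.1 − 14.4) = 540 / 7.7 = 70.130 d.
At 31.9 °C: 540 / (31.9 − 14.4) = 540 / 17.5 = 30.857 d.
Difference = |70.130 − 30.857| = 39.273 ≈ 39.3 days.

39.3 days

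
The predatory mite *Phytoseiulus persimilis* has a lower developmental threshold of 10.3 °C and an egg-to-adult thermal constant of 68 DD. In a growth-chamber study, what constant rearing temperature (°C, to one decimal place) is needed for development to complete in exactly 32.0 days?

12.4 °C

Required daily accumulation = 68 / 32.0 = 2.125 DD/day.
T = T_base + 2.125 = 10.3 + 2.125 = 12.425 ≈ 12.4 °C.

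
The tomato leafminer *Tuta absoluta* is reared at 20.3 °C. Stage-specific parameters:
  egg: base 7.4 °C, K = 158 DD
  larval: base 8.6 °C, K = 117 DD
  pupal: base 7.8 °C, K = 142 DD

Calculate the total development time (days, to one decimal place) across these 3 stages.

egg: 158 / (20.3 − 7.4) = 158 / 12.9 = 12.248 d.
larval: 117 / (20.3 − 8.6) = 117 / 11.7 = 10.000 d.
pupal: 142 / (20.3 − 7.8) = 142 / 12.5 = 11.360 d.
Sum = 33.608 ≈ 33.6 days.

33.6 days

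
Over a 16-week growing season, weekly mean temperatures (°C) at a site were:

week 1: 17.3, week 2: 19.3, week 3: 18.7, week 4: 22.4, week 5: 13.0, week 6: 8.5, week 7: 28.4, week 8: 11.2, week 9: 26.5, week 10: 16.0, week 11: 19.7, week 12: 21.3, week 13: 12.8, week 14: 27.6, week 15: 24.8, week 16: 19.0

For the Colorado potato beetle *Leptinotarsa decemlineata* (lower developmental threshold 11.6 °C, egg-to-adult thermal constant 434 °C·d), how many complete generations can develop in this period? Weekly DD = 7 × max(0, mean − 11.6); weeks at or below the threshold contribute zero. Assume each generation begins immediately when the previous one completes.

2 generations

Weekly DD (7 × max(0, T̄ − 11.6)): 39.9, 53.9, 49.7, 75.6, 9.8, 0.0, 117.6, 0.0, 104.3, 30.8, 56.7, 67.9, 8.4, 112.0, 92.4, 51.8.
Season total = 870.8 DD.
Complete generations = ⌊870.8 / 434⌋ = 2.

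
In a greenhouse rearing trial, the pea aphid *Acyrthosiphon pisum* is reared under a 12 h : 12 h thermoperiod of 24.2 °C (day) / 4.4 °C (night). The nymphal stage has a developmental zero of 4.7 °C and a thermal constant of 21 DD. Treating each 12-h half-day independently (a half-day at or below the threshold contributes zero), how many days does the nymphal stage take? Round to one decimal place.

Day half: max(0, 24.2 − 4.7) × 0.5 = 19.5 × 0.5 = 9.75 DD.
Night half: max(0, 4.4 − 4.7) × 0.5 = 0.0 × 0.5 = 0.00 DD.
Per 24 h: 9.75 DD/day.
Duration = 21 / 9.75 = 2.154 ≈ 2.2 days.

2.2 days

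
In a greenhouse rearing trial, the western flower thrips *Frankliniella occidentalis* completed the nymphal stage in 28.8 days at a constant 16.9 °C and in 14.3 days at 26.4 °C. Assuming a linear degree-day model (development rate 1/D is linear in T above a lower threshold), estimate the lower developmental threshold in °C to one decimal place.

Equal thermal constants: D₁(T₁ − T_b) = D₂(T₂ − T_b).
28.8·(16.9 − T_b) = 14.3·(26.4 − T_b)
T_b = (28.8·16.9 − 14.3·26.4) / (28.8 − 14.3) = 109.20 / 14.5 = 7.531 °C ≈ 7.5 °C.

7.5 °C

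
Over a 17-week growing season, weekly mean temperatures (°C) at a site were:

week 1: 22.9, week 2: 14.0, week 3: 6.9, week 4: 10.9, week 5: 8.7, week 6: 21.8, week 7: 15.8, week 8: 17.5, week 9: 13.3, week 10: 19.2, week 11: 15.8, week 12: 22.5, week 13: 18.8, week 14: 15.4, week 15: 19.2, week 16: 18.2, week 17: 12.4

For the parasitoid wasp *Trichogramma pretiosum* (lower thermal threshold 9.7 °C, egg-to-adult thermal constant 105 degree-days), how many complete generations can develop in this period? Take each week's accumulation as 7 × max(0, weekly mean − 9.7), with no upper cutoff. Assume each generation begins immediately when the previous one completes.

7 generations

Weekly DD (7 × max(0, T̄ − 9.7)): 92.4, 30.1, 0.0, 8.4, 0.0, 84.7, 42.7, 54.6, 25.2, 66.5, 42.7, 89.6, 63.7, 39.9, 66.5, 59.5, 18.9.
Season total = 785.4 DD.
Complete generations = ⌊785.4 / 105⌋ = 7.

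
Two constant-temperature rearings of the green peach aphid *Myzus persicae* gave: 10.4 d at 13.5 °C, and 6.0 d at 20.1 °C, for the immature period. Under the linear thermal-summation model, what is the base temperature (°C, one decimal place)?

4.5 °C

Equal thermal constants: D₁(T₁ − T_b) = D₂(T₂ − T_b).
10.4·(13.5 − T_b) = 6.0·(20.1 − T_b)
T_b = (10.4·13.5 − 6.0·20.1) / (10.4 − 6.0) = 19.80 / 4.4 = 4.500 °C ≈ 4.5 °C.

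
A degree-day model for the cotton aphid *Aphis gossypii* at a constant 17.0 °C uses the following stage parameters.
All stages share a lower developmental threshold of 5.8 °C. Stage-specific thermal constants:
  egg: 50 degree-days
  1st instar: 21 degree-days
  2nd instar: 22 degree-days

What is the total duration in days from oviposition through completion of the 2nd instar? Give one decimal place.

8.3 days

Daily accumulation at 17.0 °C = 17.0 − 5.8 = 11.2 DD/day.
Total K = 50 + 21 + 22 = 93 DD.
Total duration = 93 / 11.2 = 8.304 ≈ 8.3 days.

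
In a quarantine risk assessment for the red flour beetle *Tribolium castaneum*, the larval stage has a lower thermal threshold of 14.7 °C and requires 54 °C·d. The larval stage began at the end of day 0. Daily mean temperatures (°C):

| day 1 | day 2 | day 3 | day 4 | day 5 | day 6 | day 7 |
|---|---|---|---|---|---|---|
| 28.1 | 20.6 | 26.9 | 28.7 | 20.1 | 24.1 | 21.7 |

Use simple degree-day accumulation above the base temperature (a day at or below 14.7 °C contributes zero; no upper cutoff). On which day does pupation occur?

day 6

Daily DD above 14.7 °C: 13.4, 5.9, 12.2, 14.0, 5.4, 9.4, 7.0.
Cumulative: 13.4, 19.3, 31.5, 45.5, 50.9, 60.3, 67.3.
The total first reaches 54 DD on day 6.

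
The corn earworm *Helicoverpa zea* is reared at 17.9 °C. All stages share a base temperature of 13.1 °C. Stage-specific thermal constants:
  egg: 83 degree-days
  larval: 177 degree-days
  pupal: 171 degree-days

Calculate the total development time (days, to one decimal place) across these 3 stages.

Daily accumulation at 17.9 °C = 17.9 − 13.1 = 4.8 DD/day.
Total K = 83 + 177 + 171 = 431 DD.
Total duration = 431 / 4.8 = 89.792 ≈ 89.8 days.

89.8 days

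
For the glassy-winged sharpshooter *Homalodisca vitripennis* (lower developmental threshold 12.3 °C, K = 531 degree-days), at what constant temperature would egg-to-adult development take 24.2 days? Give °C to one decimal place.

34.2 °C

Required daily accumulation = 531 / 24.2 = 21.942 DD/day.
T = T_base + 21.942 = 12.3 + 21.942 = 34.242 ≈ 34.2 °C.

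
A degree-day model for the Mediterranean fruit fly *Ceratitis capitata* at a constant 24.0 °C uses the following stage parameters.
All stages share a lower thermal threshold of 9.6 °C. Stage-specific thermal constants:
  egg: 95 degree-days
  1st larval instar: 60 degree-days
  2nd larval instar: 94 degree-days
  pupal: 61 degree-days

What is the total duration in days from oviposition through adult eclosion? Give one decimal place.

21.5 days

Daily accumulation at 24.0 °C = 24.0 − 9.6 = 14.4 DD/day.
Total K = 95 + 60 + 94 + 61 = 310 DD.
Total duration = 310 / 14.4 = 21.528 ≈ 21.5 days.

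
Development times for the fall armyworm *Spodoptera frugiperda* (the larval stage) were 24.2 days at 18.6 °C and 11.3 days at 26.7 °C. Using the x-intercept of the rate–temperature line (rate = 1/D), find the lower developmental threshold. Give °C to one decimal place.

Equal thermal constants: D₁(T₁ − T_b) = D₂(T₂ − T_b).
24.2·(18.6 − T_b) = 11.3·(26.7 − T_b)
T_b = (24.2·18.6 − 11.3·26.7) / (24.2 − 11.3) = 148.41 / 12.9 = 11.505 °C ≈ 11.5 °C.

11.5 °C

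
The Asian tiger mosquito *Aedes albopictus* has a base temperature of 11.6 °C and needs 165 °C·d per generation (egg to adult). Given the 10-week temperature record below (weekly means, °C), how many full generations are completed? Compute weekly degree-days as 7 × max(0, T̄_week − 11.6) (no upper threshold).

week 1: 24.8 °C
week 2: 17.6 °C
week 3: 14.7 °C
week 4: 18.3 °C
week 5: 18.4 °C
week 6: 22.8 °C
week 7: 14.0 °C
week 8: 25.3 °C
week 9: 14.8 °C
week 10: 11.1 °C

Weekly DD (7 × max(0, T̄ − 11.6)): 92.4, 42.0, 21.7, 46.9, 47.6, 78.4, 16.8, 95.9, 22.4, 0.0.
Season total = 464.1 DD.
Complete generations = ⌊464.1 / 165⌋ = 2.

2 generations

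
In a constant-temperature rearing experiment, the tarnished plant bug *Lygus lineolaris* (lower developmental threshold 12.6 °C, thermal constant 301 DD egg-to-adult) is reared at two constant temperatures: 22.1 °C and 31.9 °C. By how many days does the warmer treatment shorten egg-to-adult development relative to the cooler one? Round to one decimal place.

16.1 days

At 22.1 °C: 301 / (22.1 − 12.6) = 301 / 9.5 = 31.684 d.
At 31.9 °C: 301 / (31.9 − 12.6) = 301 / 19.3 = 15.596 d.
Difference = |31.684 − 15.596| = 16.088 ≈ 16.1 days.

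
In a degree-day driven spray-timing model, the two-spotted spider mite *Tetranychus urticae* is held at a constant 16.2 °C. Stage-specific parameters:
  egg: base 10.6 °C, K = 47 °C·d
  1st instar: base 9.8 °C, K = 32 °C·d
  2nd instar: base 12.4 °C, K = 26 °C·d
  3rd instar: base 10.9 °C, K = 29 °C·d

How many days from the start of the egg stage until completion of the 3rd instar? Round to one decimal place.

egg: 47 / (16.2 − 10.6) = 47 / 5.6 = 8.393 d.
1st instar: 32 / (16.2 − 9.8) = 32 / 6.4 = 5.000 d.
2nd instar: 26 / (16.2 − 12.4) = 26 / 3.8 = 6.842 d.
3rd instar: 29 / (16.2 − 10.9) = 29 / 5.3 = 5.472 d.
Sum = 25.707 ≈ 25.7 days.

25.7 days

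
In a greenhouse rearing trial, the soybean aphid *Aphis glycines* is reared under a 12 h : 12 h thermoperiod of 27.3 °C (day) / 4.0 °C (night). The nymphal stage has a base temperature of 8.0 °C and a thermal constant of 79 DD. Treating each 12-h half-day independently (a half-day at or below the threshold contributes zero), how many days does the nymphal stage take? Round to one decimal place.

Day half: max(0, 27.3 − 8.0) × 0.5 = 19.3 × 0.5 = 9.65 DD.
Night half: max(0, 4.0 − 8.0) × 0.5 = 0.0 × 0.5 = 0.00 DD.
Per 24 h: 9.65 DD/day.
Duration = 79 / 9.65 = 8.187 ≈ 8.2 days.

8.2 days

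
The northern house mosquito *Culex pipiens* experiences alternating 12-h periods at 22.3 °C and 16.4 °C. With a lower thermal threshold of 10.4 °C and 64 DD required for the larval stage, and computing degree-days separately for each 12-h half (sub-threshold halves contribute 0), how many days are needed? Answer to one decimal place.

7.2 days

Day half: max(0, 22.3 − 10.4) × 0.5 = 11.9 × 0.5 = 5.95 DD.
Night half: max(0, 16.4 − 10.4) × 0.5 = 6.0 × 0.5 = 3.00 DD.
Per 24 h: 8.95 DD/day.
Duration = 64 / 8.95 = 7.151 ≈ 7.2 days.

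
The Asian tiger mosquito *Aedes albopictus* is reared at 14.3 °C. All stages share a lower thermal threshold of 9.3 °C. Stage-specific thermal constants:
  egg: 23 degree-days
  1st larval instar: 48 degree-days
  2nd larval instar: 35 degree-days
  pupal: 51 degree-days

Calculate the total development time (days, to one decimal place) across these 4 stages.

31.4 days

Daily accumulation at 14.3 °C = 14.3 − 9.3 = 5.0 DD/day.
Total K = 23 + 48 + 35 + 51 = 157 DD.
Total duration = 157 / 5.0 = 31.400 ≈ 31.4 days.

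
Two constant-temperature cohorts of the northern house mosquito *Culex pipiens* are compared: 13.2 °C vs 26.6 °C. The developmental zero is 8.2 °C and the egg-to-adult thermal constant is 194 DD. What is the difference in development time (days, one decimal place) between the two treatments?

At 13.2 °C: 194 / (13.2 − 8.2) = 194 / 5.0 = 38.800 d.
At 26.6 °C: 194 / (26.6 − 8.2) = 194 / 18.4 = 10.543 d.
Difference = |38.800 − 10.543| = 28.257 ≈ 28.3 days.

28.3 days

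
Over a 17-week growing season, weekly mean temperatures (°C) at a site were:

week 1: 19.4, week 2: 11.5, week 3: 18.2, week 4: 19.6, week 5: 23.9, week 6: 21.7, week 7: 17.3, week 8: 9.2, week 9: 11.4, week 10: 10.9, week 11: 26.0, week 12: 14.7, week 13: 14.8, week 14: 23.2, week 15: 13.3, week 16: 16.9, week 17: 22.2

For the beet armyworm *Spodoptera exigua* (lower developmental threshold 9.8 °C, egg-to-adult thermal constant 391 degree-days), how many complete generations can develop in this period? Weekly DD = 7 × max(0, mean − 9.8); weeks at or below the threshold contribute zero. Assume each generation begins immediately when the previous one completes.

Weekly DD (7 × max(0, T̄ − 9.8)): 67.2, 11.9, 58.8, 68.6, 98.7, 83.3, 52.5, 0.0, 11.2, 7.7, 113.4, 34.3, 35.0, 93.8, 24.5, 49.7, 86.8.
Season total = 897.4 DD.
Complete generations = ⌊897.4 / 391⌋ = 2.

2 generations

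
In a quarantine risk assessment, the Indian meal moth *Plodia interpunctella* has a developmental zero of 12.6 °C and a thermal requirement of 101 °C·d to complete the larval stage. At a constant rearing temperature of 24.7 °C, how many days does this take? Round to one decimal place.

Daily accumulation = 24.7 − 12.6 = 12.1 DD/day.
Duration = 101 / 12.1 = 8.347 ≈ 8.3 days.

8.3 days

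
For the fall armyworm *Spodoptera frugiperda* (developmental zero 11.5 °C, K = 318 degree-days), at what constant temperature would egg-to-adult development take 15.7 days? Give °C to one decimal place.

Required daily accumulation = 318 / 15.7 = 20.255 DD/day.
T = T_base + 20.255 = 11.5 + 20.255 = 31.755 ≈ 31.8 °C.

31.8 °C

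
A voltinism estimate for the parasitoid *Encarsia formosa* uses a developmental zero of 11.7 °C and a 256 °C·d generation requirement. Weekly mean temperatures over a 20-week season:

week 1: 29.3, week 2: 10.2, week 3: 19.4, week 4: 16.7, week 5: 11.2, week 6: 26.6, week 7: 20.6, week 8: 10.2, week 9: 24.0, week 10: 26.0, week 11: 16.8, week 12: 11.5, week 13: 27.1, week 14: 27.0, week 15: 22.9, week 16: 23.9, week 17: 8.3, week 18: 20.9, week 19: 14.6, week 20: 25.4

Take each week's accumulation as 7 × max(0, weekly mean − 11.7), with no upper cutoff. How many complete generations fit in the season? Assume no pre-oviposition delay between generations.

4 generations

Weekly DD (7 × max(0, T̄ − 11.7)): 123.2, 0.0, 53.9, 35.0, 0.0, 104.3, 62.3, 0.0, 86.1, 100.1, 35.7, 0.0, 107.8, 107.1, 78.4, 85.4, 0.0, 64.4, 20.3, 95.9.
Season total = 1159.9 DD.
Complete generations = ⌊1159.9 / 256⌋ = 4.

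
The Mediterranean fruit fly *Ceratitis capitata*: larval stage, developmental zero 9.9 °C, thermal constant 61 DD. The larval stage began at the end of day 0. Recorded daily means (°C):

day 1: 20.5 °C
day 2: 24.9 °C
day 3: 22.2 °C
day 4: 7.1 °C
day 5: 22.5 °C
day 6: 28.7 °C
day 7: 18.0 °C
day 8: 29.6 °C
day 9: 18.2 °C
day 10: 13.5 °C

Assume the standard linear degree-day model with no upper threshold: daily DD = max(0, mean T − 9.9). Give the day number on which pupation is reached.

day 6

Daily DD above 9.9 °C: 10.6, 15.0, 12.3, 0.0, 12.6, 18.8, 8.1, 19.7, 8.3, 3.6.
Cumulative: 10.6, 25.6, 37.9, 37.9, 50.5, 69.3, 77.4, 97.1, 105.4, 109.0.
The total first reaches 61 DD on day 6.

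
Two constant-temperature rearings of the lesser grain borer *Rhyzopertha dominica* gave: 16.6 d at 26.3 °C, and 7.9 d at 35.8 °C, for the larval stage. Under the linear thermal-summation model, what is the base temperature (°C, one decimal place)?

17.7 °C

Linear rate model ⇒ the product D·(T − T_b) is constant across temperatures.
16.6·(26.3 − T_b) = 7.9·(35.8 − T_b)
T_b = (16.6·26.3 − 7.9·35.8) / (16.6 − 7.9) = 153.76 / 8.7 = 17.674 °C ≈ 17.7 °C.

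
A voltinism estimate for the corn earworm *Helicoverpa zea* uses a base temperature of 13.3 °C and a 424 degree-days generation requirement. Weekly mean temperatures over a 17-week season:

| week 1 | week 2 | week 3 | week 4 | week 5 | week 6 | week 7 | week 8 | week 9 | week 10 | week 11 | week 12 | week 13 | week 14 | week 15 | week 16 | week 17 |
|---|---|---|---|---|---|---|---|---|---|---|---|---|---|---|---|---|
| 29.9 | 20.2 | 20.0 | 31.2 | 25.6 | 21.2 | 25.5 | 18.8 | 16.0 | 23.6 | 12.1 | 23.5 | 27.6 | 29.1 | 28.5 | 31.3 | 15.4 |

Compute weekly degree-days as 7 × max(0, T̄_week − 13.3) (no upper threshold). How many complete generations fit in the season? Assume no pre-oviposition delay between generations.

Weekly DD (7 × max(0, T̄ − 13.3)): 116.2, 48.3, 46.9, 125.3, 86.1, 55.3, 85.4, 38.5, 18.9, 72.1, 0.0, 71.4, 100.1, 110.6, 106.4, 126.0, 14.7.
Season total = 1222.2 DD.
Complete generations = ⌊1222.2 / 424⌋ = 2.

2 generations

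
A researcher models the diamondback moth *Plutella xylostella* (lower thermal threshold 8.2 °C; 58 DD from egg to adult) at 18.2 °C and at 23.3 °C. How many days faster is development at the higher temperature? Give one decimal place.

2.0 days

At 18.2 °C: 58 / (18.2 − 8.2) = 58 / 10.0 = 5.800 d.
At 23.3 °C: 58 / (23.3 − 8.2) = 58 / 15.1 = 3.841 d.
Difference = |5.800 − 3.841| = 1.959 ≈ 2.0 days.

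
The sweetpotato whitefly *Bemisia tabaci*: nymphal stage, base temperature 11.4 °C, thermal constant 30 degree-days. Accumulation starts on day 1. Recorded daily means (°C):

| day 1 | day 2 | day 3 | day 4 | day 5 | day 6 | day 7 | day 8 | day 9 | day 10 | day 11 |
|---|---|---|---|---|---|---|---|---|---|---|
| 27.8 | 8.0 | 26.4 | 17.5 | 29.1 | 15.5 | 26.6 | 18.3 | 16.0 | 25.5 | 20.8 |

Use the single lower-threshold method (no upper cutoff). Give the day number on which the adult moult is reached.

Daily DD above 11.4 °C: 16.4, 0.0, 15.0, 6.1, 17.7, 4.1, 15.2, 6.9, 4.6, 14.1, 9.4.
Cumulative: 16.4, 16.4, 31.4, 37.5, 55.2, 59.3, 74.5, 81.4, 86.0, 100.1, 109.5.
The total first reaches 30 DD on day 3.

day 3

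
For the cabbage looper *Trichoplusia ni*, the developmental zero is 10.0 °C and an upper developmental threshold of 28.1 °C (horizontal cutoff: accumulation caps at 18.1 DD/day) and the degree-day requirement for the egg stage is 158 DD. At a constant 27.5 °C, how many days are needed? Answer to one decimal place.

9.0 days

Daily accumulation = 27.5 − 10.0 = 17.5 DD/day.
Duration = 158 / 17.5 = 9.029 ≈ 9.0 days.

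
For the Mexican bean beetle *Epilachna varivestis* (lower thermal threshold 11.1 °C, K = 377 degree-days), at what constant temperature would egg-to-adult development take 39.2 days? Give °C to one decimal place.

Required daily accumulation = 377 / 39.2 = 9.617 DD/day.
T = T_base + 9.617 = 11.1 + 9.617 = 20.717 ≈ 20.7 °C.

20.7 °C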